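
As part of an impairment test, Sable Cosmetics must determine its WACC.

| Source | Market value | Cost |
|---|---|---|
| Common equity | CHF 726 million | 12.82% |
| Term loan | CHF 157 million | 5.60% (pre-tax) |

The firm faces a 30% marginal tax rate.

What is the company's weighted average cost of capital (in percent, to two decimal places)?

11.24%

Total capital V = 726 + 157 = 883.
Equity: weight = 726/883 = 0.8222; cost = 12.82%.
Term loan: weight = 157/883 = 0.1778; after-tax cost = 5.6% × (1 − 30%) = 3.9200%.
WACC = 0.8222 × 12.8200% + 0.1778 × 3.9200% = 11.2376%.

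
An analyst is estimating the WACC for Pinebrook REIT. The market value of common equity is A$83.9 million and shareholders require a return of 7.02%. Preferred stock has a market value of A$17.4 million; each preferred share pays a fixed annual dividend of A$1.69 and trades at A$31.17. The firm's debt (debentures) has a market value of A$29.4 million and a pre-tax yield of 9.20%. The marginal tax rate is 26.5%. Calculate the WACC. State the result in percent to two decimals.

6.75%

Cost of preferred: Rp = 1.69 / 31.17 = 5.4219%.
Total capital V = 83.9 + 17.4 + 29.4 = 130.7.
Equity: weight = 83.9/130.7 = 0.6419; cost = 7.02%.
Preferred: weight = 17.4/130.7 = 0.1331; cost = 5.4219%.
Debentures: weight = 29.4/130.7 = 0.2249; after-tax cost = 9.2% × (1 − 26.5%) = 6.7620%.
WACC = 0.6419 × 7.0200% + 0.1331 × 5.4219% + 0.2249 × 6.7620% = 6.7492%.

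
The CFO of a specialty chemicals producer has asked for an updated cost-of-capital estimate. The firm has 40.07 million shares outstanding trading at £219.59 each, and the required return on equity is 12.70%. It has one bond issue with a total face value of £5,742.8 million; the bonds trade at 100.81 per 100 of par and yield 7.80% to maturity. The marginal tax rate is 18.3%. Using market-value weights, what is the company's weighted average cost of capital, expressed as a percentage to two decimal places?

Market value of equity E = 219.59 × 40.07m = 8798.9713m. Market value of debt D = 5742.8m × 100.81/100 = 5789.31668m.
Total capital V = 8798.9713 + 5789.31668 = 14588.28798.
Equity: weight = 8798.9713/14588.28798 = 0.6032; cost = 12.7%.
Bonds outstanding: weight = 5789.31668/14588.28798 = 0.3968; after-tax cost = 7.8% × (1 − 18.3%) = 6.3726%.
WACC = 0.6032 × 12.7000% + 0.3968 × 6.3726% = 10.1890%.

10.19%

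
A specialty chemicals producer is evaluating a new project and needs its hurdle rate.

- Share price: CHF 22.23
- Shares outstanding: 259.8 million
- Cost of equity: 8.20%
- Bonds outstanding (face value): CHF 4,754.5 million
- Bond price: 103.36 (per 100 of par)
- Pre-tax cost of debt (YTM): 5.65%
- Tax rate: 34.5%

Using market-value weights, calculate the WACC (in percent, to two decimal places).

Market value of equity E = 22.23 × 259.8m = 5775.354m. Market value of debt D = 4754.5m × 103.36/100 = 4914.2512m.
Total capital V = 5775.354 + 4914.2512 = 10689.6052.
Equity: weight = 5775.354/10689.6052 = 0.5403; cost = 8.2%.
Bonds outstanding: weight = 4914.2512/10689.6052 = 0.4597; after-tax cost = 5.65% × (1 − 34.5%) = 3.7008%.
WACC = 0.5403 × 8.2000% + 0.4597 × 3.7008% = 6.1316%.

6.13%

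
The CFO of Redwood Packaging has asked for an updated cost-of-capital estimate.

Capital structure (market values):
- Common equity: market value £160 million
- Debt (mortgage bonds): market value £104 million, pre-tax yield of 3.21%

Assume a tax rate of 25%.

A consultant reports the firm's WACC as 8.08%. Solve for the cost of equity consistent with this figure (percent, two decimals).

Total capital V = 160 + 104 = 264.
Equity weight = 160/264 = 0.6061.
Mortgage bonds weight = 104/264 = 0.3939.
Debt contribution = 0.3939 × 3.21% × (1 − 25%) = 0.9484%.
Required equity contribution = 8.08% − 0.9484% = 7.1316%.
Re = 7.1316% / 0.6061 = 11.7671%.

11.77%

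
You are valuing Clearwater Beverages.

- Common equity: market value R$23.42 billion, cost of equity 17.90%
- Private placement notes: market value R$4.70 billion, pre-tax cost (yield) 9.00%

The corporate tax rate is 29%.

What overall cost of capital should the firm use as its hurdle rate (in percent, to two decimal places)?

15.98%

Total capital V = 23.42 + 4.7 = 28.12.
Equity: weight = 23.42/28.12 = 0.8329; cost = 17.9%.
Private placement notes: weight = 4.7/28.12 = 0.1671; after-tax cost = 9% × (1 − 29%) = 6.3900%.
WACC = 0.8329 × 17.9000% + 0.1671 × 6.3900% = 15.9762%.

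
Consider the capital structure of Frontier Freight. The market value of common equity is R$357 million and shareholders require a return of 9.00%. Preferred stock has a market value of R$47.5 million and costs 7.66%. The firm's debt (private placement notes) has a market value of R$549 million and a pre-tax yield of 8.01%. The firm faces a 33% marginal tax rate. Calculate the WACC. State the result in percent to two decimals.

6.84%

Total capital V = 357 + 47.5 + 549 = 953.5.
Equity: weight = 357/953.5 = 0.3744; cost = 9%.
Preferred: weight = 47.5/953.5 = 0.0498; cost = 7.66%.
Private placement notes: weight = 549/953.5 = 0.5758; after-tax cost = 8.01% × (1 − 33%) = 5.3667%.
WACC = 0.3744 × 9.0000% + 0.0498 × 7.6600% + 0.5758 × 5.3667% = 6.8413%.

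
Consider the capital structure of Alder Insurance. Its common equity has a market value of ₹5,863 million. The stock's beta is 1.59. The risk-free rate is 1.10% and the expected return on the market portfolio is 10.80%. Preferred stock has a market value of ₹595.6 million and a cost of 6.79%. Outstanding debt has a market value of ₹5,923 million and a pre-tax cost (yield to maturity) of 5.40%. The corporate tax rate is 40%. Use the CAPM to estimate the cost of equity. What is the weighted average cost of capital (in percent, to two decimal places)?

9.70%

Market risk premium = 10.8% − 1.1% = 9.7%.
Cost of equity via CAPM: Re = 1.1% + 1.59 × 9.7% = 16.5230%.
Total capital V = 5863 + 595.6 + 5923 = 12381.6.
Equity: weight = 5863/12381.6 = 0.4735; cost = 16.523%.
Preferred: weight = 595.6/12381.6 = 0.0481; cost = 6.79%.
Debt: weight = 5923/12381.6 = 0.4784; after-tax cost = 5.4% × (1 − 40%) = 3.2400%.
WACC = 0.4735 × 16.5230% + 0.0481 × 6.7900% + 0.4784 × 3.2400% = 9.7006%.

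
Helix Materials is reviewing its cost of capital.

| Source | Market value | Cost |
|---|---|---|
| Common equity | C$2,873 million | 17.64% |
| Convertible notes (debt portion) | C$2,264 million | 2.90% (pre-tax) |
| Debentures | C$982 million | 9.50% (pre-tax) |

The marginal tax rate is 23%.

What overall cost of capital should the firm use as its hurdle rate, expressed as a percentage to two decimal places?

10.28%

Total capital V = 2873 + 2264 + 982 = 6119.
Equity: weight = 2873/6119 = 0.4695; cost = 17.64%.
Convertible notes (debt portion): weight = 2264/6119 = 0.3700; after-tax cost = 2.9% × (1 − 23%) = 2.2330%.
Debentures: weight = 982/6119 = 0.1605; after-tax cost = 9.5% × (1 − 23%) = 7.3150%.
WACC = 0.4695 × 17.6400% + 0.3700 × 2.2330% + 0.1605 × 7.3150% = 10.2825%.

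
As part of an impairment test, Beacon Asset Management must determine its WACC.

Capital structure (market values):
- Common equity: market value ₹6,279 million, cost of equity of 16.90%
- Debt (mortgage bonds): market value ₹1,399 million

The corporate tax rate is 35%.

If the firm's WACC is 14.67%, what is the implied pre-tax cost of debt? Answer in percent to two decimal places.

7.17%

Total capital V = 6279 + 1399 = 7678.
Equity weight = 6279/7678 = 0.8178.
Mortgage bonds weight = 1399/7678 = 0.1822.
Equity contribution = 0.8178 × 16.9% = 13.8207%.
Remaining for debt = 14.67% − 13.8207% = 0.8493%.
Rd × (1 − 35%) × 0.1822 = 0.8493%  ⇒  Rd = 7.1712%.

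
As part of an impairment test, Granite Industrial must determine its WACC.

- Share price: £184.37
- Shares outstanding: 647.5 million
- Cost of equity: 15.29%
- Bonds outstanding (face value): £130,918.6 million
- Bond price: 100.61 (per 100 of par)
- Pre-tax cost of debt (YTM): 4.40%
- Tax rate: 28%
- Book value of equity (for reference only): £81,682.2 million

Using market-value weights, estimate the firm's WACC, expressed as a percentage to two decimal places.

Market value of equity E = 184.37 × 647.5m = 119379.575m. Market value of debt D = 130918.6m × 100.61/100 = 131717.20346m.
Total capital V = 119379.575 + 131717.20346 = 251096.77846.
Equity: weight = 119379.575/251096.77846 = 0.4754; cost = 15.29%.
Bonds outstanding: weight = 131717.20346/251096.77846 = 0.5246; after-tax cost = 4.4% × (1 − 28%) = 3.1680%.
WACC = 0.4754 × 15.2900% + 0.5246 × 3.1680% = 8.9312%.

8.93%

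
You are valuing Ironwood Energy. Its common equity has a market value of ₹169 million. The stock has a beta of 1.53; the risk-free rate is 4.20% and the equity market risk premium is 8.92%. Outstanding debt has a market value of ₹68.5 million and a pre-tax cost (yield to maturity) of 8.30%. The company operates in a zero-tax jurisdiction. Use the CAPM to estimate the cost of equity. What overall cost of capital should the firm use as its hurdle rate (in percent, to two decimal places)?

15.09%

Cost of equity via CAPM: Re = 4.2% + 1.53 × 8.92% = 17.8476%.
Total capital V = 169 + 68.5 = 237.5.
Equity: weight = 169/237.5 = 0.7116; cost = 17.8476%.
Debt: weight = 68.5/237.5 = 0.2884; after-tax cost = 8.3% × (1 − 0%) = 8.3000%.
WACC = 0.7116 × 17.8476% + 0.2884 × 8.3000% = 15.0939%.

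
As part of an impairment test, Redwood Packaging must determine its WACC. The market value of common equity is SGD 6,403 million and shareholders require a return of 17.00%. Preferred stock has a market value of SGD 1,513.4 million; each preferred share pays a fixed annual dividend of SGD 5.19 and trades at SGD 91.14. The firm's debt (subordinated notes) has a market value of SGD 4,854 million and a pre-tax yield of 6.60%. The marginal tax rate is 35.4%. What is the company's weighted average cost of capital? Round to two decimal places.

Cost of preferred: Rp = 5.19 / 91.14 = 5.6945%.
Total capital V = 6403 + 1513.4 + 4854 = 12770.4.
Equity: weight = 6403/12770.4 = 0.5014; cost = 17%.
Preferred: weight = 1513.4/12770.4 = 0.1185; cost = 5.6945%.
Subordinated notes: weight = 4854/12770.4 = 0.3801; after-tax cost = 6.6% × (1 − 35.4%) = 4.2636%.
WACC = 0.5014 × 17.0000% + 0.1185 × 5.6945% + 0.3801 × 4.2636% = 10.8191%.

10.82%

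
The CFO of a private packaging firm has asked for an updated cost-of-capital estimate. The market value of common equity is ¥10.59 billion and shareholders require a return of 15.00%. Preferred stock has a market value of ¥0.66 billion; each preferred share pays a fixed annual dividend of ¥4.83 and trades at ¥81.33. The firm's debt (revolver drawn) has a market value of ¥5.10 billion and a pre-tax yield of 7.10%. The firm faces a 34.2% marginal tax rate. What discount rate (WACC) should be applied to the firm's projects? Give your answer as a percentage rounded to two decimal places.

Cost of preferred: Rp = 4.83 / 81.33 = 5.9388%.
Total capital V = 10.59 + 0.66 + 5.1 = 16.35.
Equity: weight = 10.59/16.35 = 0.6477; cost = 15%.
Preferred: weight = 0.66/16.35 = 0.0404; cost = 5.9388%.
Revolver drawn: weight = 5.1/16.35 = 0.3119; after-tax cost = 7.1% × (1 − 34.2%) = 4.6718%.
WACC = 0.6477 × 15.0000% + 0.0404 × 5.9388% + 0.3119 × 4.6718% = 11.4126%.

11.41%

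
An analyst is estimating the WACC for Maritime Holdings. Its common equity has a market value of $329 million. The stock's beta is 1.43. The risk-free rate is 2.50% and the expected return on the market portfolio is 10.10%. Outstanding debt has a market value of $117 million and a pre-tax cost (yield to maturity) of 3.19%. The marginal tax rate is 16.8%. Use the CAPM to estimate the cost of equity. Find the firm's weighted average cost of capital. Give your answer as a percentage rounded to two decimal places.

10.56%

Market risk premium = 10.1% − 2.5% = 7.6%.
Cost of equity via CAPM: Re = 2.5% + 1.43 × 7.6% = 13.3680%.
Total capital V = 329 + 117 = 446.
Equity: weight = 329/446 = 0.7377; cost = 13.368%.
Debt: weight = 117/446 = 0.2623; after-tax cost = 3.19% × (1 − 16.8%) = 2.6541%.
WACC = 0.7377 × 13.3680% + 0.2623 × 2.6541% = 10.5574%.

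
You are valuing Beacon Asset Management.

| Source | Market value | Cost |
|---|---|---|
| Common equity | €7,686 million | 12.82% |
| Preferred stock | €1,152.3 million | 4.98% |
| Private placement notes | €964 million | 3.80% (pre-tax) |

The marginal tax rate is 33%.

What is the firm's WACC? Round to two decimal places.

Total capital V = 7686 + 1152.3 + 964 = 9802.3.
Equity: weight = 7686/9802.3 = 0.7841; cost = 12.82%.
Preferred: weight = 1152.3/9802.3 = 0.1176; cost = 4.98%.
Private placement notes: weight = 964/9802.3 = 0.0983; after-tax cost = 3.8% × (1 − 33%) = 2.5460%.
WACC = 0.7841 × 12.8200% + 0.1176 × 4.9800% + 0.0983 × 2.5460% = 10.8880%.

10.89%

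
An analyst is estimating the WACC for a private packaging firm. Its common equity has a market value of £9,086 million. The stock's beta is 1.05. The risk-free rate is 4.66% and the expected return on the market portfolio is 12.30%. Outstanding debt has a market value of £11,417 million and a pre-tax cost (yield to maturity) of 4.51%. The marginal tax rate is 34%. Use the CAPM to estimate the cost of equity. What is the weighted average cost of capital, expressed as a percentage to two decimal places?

Market risk premium = 12.3% − 4.66% = 7.64%.
Cost of equity via CAPM: Re = 4.66% + 1.05 × 7.64% = 12.6820%.
Total capital V = 9086 + 11417 = 20503.
Equity: weight = 9086/20503 = 0.4432; cost = 12.682%.
Debt: weight = 11417/20503 = 0.5568; after-tax cost = 4.51% × (1 − 34%) = 2.9766%.
WACC = 0.4432 × 12.6820% + 0.5568 × 2.9766% = 7.2776%.

7.28%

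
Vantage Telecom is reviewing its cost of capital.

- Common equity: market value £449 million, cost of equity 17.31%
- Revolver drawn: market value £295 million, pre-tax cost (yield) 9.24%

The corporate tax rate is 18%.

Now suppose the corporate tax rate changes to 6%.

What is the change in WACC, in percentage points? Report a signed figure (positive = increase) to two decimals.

Current WACC:
Total capital V = 449 + 295 = 744.
Equity: weight = 449/744 = 0.6035; cost = 17.31%.
Revolver drawn: weight = 295/744 = 0.3965; after-tax cost = 9.24% × (1 − 18%) = 7.5768%.
WACC = 0.6035 × 17.3100% + 0.3965 × 7.5768% = 13.4507%.
After the change:
Total capital V = 449 + 295 = 744.
Equity: weight = 449/744 = 0.6035; cost = 17.31%.
Revolver drawn: weight = 295/744 = 0.3965; after-tax cost = 9.24% × (1 − 6%) = 8.6856%.
WACC = 0.6035 × 17.3100% + 0.3965 × 8.6856% = 13.8904%.
Change in WACC = 13.8904% − 13.4507% = 0.4396 pp.

+0.44 pp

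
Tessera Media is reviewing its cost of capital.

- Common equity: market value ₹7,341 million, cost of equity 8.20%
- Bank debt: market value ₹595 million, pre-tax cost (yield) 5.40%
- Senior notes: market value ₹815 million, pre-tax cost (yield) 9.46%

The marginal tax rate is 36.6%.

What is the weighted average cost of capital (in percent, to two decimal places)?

Total capital V = 7341 + 595 + 815 = 8751.
Equity: weight = 7341/8751 = 0.8389; cost = 8.2%.
Bank debt: weight = 595/8751 = 0.0680; after-tax cost = 5.4% × (1 − 36.6%) = 3.4236%.
Senior notes: weight = 815/8751 = 0.0931; after-tax cost = 9.46% × (1 − 36.6%) = 5.9976%.
WACC = 0.8389 × 8.2000% + 0.0680 × 3.4236% + 0.0931 × 5.9976% = 7.6701%.

7.67%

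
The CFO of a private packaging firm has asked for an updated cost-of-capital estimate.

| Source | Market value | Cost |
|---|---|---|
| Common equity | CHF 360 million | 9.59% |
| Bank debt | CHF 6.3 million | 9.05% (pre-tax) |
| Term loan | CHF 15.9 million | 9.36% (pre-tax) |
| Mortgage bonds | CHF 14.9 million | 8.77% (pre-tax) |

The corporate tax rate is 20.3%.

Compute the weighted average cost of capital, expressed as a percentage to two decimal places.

9.37%

Total capital V = 360 + 6.3 + 15.9 + 14.9 = 397.1.
Equity: weight = 360/397.1 = 0.9066; cost = 9.59%.
Bank debt: weight = 6.3/397.1 = 0.0159; after-tax cost = 9.05% × (1 − 20.3%) = 7.2128%.
Term loan: weight = 15.9/397.1 = 0.0400; after-tax cost = 9.36% × (1 − 20.3%) = 7.4599%.
Mortgage bonds: weight = 14.9/397.1 = 0.0375; after-tax cost = 8.77% × (1 − 20.3%) = 6.9897%.
WACC = 0.9066 × 9.5900% + 0.0159 × 7.2128% + 0.0400 × 7.4599% + 0.0375 × 6.9897% = 9.3694%.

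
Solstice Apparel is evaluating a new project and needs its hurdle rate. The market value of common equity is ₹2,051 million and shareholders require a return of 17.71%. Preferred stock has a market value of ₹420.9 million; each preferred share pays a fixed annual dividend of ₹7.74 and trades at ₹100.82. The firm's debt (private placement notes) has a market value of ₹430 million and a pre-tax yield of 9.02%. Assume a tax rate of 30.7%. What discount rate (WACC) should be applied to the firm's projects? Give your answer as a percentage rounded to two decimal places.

14.56%

Cost of preferred: Rp = 7.74 / 100.82 = 7.6770%.
Total capital V = 2051 + 420.9 + 430 = 2901.9.
Equity: weight = 2051/2901.9 = 0.7068; cost = 17.71%.
Preferred: weight = 420.9/2901.9 = 0.1450; cost = 7.677%.
Private placement notes: weight = 430/2901.9 = 0.1482; after-tax cost = 9.02% × (1 − 30.7%) = 6.2509%.
WACC = 0.7068 × 17.7100% + 0.1450 × 7.6770% + 0.1482 × 6.2509% = 14.5568%.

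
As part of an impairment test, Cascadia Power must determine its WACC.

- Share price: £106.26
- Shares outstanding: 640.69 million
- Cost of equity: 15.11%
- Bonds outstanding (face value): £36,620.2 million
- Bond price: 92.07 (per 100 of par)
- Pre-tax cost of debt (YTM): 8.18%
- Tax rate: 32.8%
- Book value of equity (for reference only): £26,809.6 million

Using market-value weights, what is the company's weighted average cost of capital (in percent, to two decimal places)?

Market value of equity E = 106.26 × 640.69m = 68079.7194m. Market value of debt D = 36620.2m × 92.07/100 = 33716.21814m.
Total capital V = 68079.7194 + 33716.21814 = 101795.93754.
Equity: weight = 68079.7194/101795.93754 = 0.6688; cost = 15.11%.
Bonds outstanding: weight = 33716.21814/101795.93754 = 0.3312; after-tax cost = 8.18% × (1 − 32.8%) = 5.4970%.
WACC = 0.6688 × 15.1100% + 0.3312 × 5.4970% = 11.9260%.

11.93%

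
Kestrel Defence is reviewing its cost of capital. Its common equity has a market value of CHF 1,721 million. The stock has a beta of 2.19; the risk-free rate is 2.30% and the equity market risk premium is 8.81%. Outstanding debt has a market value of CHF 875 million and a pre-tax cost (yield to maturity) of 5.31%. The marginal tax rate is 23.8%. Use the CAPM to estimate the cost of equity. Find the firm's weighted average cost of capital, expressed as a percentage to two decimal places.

Cost of equity via CAPM: Re = 2.3% + 2.19 × 8.81% = 21.5939%.
Total capital V = 1721 + 875 = 2596.
Equity: weight = 1721/2596 = 0.6629; cost = 21.5939%.
Debt: weight = 875/2596 = 0.3371; after-tax cost = 5.31% × (1 − 23.8%) = 4.0462%.
WACC = 0.6629 × 21.5939% + 0.3371 × 4.0462% = 15.6793%.

15.68%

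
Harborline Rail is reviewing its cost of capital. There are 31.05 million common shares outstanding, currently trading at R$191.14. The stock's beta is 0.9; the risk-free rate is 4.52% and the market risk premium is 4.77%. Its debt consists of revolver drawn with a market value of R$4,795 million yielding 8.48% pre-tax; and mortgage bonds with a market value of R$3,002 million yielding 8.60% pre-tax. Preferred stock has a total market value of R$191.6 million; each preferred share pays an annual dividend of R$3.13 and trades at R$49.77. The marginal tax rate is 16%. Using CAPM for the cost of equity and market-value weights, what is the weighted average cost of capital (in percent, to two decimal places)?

Cost of equity via CAPM: Re = 4.52% + 0.9 × 4.77% = 8.8130%.
Cost of preferred: Rp = 3.13 / 49.77 = 6.2889%.
Market value of equity E = 191.14 × 31.05m = 5934.897m.
Total capital V = 5934.897 + 191.6 + 4795 + 3002 = 13923.497.
Equity: weight = 5934.897/13923.497 = 0.4263; cost = 8.813%.
Preferred: weight = 191.6/13923.497 = 0.0138; cost = 6.2889%.
Revolver drawn: weight = 4795/13923.497 = 0.3444; after-tax cost = 8.48% × (1 − 16%) = 7.1232%.
Mortgage bonds: weight = 3002/13923.497 = 0.2156; after-tax cost = 8.6% × (1 − 16%) = 7.2240%.
WACC = 0.4263 × 8.8130% + 0.0138 × 6.2889% + 0.3444 × 7.1232% + 0.2156 × 7.2240% = 7.8537%.

7.85%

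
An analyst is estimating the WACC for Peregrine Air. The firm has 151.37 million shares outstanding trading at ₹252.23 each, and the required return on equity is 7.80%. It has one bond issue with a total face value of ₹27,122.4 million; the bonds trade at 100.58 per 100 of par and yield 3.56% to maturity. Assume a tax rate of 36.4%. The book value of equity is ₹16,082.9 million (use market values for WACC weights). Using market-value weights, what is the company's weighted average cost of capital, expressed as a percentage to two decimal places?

Market value of equity E = 252.23 × 151.37m = 38180.0551m. Market value of debt D = 27122.4m × 100.58/100 = 27279.70992m.
Total capital V = 38180.0551 + 27279.70992 = 65459.76502.
Equity: weight = 38180.0551/65459.76502 = 0.5833; cost = 7.8%.
Bonds outstanding: weight = 27279.70992/65459.76502 = 0.4167; after-tax cost = 3.56% × (1 − 36.4%) = 2.2642%.
WACC = 0.5833 × 7.8000% + 0.4167 × 2.2642% = 5.4930%.

5.49%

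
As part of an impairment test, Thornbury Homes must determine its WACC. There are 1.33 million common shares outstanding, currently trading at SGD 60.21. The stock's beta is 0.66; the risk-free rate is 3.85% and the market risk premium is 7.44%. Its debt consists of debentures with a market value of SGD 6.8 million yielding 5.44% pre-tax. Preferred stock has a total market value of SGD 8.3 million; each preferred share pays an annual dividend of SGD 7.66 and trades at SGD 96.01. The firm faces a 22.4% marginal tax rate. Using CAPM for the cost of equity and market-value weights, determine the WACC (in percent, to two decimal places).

Cost of equity via CAPM: Re = 3.85% + 0.66 × 7.44% = 8.7604%.
Cost of preferred: Rp = 7.66 / 96.01 = 7.9783%.
Market value of equity E = 60.21 × 1.33m = 80.0793m.
Total capital V = 80.0793 + 8.3 + 6.8 = 95.1793.
Equity: weight = 80.0793/95.1793 = 0.8414; cost = 8.7604%.
Preferred: weight = 8.3/95.1793 = 0.0872; cost = 7.9783%.
Debentures: weight = 6.8/95.1793 = 0.0714; after-tax cost = 5.44% × (1 − 22.4%) = 4.2214%.
WACC = 0.8414 × 8.7604% + 0.0872 × 7.9783% + 0.0714 × 4.2214% = 8.3679%.

8.37%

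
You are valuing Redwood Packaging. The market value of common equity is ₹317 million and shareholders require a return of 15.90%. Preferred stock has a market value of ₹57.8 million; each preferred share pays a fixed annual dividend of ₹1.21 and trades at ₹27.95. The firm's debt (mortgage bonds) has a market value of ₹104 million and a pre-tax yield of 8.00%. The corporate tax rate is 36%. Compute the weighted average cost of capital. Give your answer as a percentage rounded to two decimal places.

12.16%

Cost of preferred: Rp = 1.21 / 27.95 = 4.3292%.
Total capital V = 317 + 57.8 + 104 = 478.8.
Equity: weight = 317/478.8 = 0.6621; cost = 15.9%.
Preferred: weight = 57.8/478.8 = 0.1207; cost = 4.3292%.
Mortgage bonds: weight = 104/478.8 = 0.2172; after-tax cost = 8% × (1 − 36%) = 5.1200%.
WACC = 0.6621 × 15.9000% + 0.1207 × 4.3292% + 0.2172 × 5.1200% = 12.1617%.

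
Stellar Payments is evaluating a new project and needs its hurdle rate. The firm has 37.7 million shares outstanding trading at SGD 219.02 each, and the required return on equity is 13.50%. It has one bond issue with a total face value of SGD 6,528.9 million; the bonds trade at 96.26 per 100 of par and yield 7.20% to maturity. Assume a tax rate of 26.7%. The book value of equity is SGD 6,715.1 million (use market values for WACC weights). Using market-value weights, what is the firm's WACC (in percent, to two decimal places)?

Market value of equity E = 219.02 × 37.7m = 8257.054m. Market value of debt D = 6528.9m × 96.26/100 = 6284.71914m.
Total capital V = 8257.054 + 6284.71914 = 14541.77314.
Equity: weight = 8257.054/14541.77314 = 0.5678; cost = 13.5%.
Bonds outstanding: weight = 6284.71914/14541.77314 = 0.4322; after-tax cost = 7.2% × (1 − 26.7%) = 5.2776%.
WACC = 0.5678 × 13.5000% + 0.4322 × 5.2776% = 9.9464%.

9.95%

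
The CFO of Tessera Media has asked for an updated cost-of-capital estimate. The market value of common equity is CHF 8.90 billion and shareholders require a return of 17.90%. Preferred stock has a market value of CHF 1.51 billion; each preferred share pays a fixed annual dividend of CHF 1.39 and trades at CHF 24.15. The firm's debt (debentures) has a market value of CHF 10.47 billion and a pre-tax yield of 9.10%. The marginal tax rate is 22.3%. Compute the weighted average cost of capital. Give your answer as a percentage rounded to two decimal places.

11.59%

Cost of preferred: Rp = 1.39 / 24.15 = 5.7557%.
Total capital V = 8.9 + 1.51 + 10.47 = 20.88.
Equity: weight = 8.9/20.88 = 0.4262; cost = 17.9%.
Preferred: weight = 1.51/20.88 = 0.0723; cost = 5.7557%.
Debentures: weight = 10.47/20.88 = 0.5014; after-tax cost = 9.1% × (1 − 22.3%) = 7.0707%.
WACC = 0.4262 × 17.9000% + 0.0723 × 5.7557% + 0.5014 × 7.0707% = 11.5915%.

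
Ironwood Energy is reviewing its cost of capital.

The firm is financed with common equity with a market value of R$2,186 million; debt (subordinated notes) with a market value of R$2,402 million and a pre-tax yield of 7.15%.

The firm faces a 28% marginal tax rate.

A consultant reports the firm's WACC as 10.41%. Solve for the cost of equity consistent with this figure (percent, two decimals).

Total capital V = 2186 + 2402 = 4588.
Equity weight = 2186/4588 = 0.4765.
Subordinated notes weight = 2402/4588 = 0.5235.
Debt contribution = 0.5235 × 7.15% × (1 − 28%) = 2.6952%.
Required equity contribution = 10.41% − 2.6952% = 7.7148%.
Re = 7.7148% / 0.4765 = 16.1919%.

16.19%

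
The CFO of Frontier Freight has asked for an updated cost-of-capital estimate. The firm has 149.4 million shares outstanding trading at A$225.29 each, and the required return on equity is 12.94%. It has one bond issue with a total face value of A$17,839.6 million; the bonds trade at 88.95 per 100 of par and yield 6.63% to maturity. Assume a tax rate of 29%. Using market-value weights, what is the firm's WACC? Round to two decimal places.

10.30%

Market value of equity E = 225.29 × 149.4m = 33658.326m. Market value of debt D = 17839.6m × 88.95/100 = 15868.3242m.
Total capital V = 33658.326 + 15868.3242 = 49526.6502.
Equity: weight = 33658.326/49526.6502 = 0.6796; cost = 12.94%.
Bonds outstanding: weight = 15868.3242/49526.6502 = 0.3204; after-tax cost = 6.63% × (1 − 29%) = 4.7073%.
WACC = 0.6796 × 12.9400% + 0.3204 × 4.7073% = 10.3022%.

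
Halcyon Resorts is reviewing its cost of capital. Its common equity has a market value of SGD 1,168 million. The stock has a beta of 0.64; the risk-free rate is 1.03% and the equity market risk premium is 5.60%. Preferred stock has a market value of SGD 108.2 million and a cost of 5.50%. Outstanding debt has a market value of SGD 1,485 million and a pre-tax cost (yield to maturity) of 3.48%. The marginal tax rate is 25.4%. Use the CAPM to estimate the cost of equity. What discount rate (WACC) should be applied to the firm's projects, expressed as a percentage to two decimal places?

Cost of equity via CAPM: Re = 1.03% + 0.64 × 5.6% = 4.6140%.
Total capital V = 1168 + 108.2 + 1485 = 2761.2.
Equity: weight = 1168/2761.2 = 0.4230; cost = 4.614%.
Preferred: weight = 108.2/2761.2 = 0.0392; cost = 5.5%.
Debt: weight = 1485/2761.2 = 0.5378; after-tax cost = 3.48% × (1 − 25.4%) = 2.5961%.
WACC = 0.4230 × 4.6140% + 0.0392 × 5.5000% + 0.5378 × 2.5961% = 3.5635%.

3.56%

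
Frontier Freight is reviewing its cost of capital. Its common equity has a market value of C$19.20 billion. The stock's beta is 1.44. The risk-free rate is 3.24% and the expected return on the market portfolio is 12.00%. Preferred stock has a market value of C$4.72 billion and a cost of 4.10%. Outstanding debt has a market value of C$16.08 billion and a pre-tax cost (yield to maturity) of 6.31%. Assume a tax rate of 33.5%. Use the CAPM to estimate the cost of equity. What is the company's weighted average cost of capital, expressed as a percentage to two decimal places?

Market risk premium = 12.0% − 3.24% = 8.76%.
Cost of equity via CAPM: Re = 3.24% + 1.44 × 8.76% = 15.8544%.
Total capital V = 19.2 + 4.72 + 16.08 = 40.
Equity: weight = 19.2/40 = 0.4800; cost = 15.8544%.
Preferred: weight = 4.72/40 = 0.1180; cost = 4.1%.
Debt: weight = 16.08/40 = 0.4020; after-tax cost = 6.31% × (1 − 33.5%) = 4.1962%.
WACC = 0.4800 × 15.8544% + 0.1180 × 4.1000% + 0.4020 × 4.1962% = 9.7808%.

9.78%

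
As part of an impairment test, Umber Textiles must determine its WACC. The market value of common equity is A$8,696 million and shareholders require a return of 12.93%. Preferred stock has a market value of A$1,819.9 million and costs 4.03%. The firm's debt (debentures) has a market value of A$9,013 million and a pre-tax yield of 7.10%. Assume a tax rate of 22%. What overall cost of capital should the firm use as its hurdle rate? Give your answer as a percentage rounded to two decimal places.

Total capital V = 8696 + 1819.9 + 9013 = 19528.9.
Equity: weight = 8696/19528.9 = 0.4453; cost = 12.93%.
Preferred: weight = 1819.9/19528.9 = 0.0932; cost = 4.03%.
Debentures: weight = 9013/19528.9 = 0.4615; after-tax cost = 7.1% × (1 − 22%) = 5.5380%.
WACC = 0.4453 × 12.9300% + 0.0932 × 4.0300% + 0.4615 × 5.5380% = 8.6890%.

8.69%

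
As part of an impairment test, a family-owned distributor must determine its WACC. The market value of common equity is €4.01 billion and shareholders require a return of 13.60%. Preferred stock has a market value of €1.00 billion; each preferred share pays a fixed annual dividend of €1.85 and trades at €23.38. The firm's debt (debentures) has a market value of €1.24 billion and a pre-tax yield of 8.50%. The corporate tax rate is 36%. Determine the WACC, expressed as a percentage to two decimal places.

Cost of preferred: Rp = 1.85 / 23.38 = 7.9127%.
Total capital V = 4.01 + 1 + 1.24 = 6.25.
Equity: weight = 4.01/6.25 = 0.6416; cost = 13.6%.
Preferred: weight = 1/6.25 = 0.1600; cost = 7.9127%.
Debentures: weight = 1.24/6.25 = 0.1984; after-tax cost = 8.5% × (1 − 36%) = 5.4400%.
WACC = 0.6416 × 13.6000% + 0.1600 × 7.9127% + 0.1984 × 5.4400% = 11.0711%.

11.07%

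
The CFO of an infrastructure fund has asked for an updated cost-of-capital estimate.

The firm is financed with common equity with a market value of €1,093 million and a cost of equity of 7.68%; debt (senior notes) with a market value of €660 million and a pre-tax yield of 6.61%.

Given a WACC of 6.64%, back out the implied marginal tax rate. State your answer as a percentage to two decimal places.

25.60%

Total capital V = 1093 + 660 = 1753.
Equity weight = 1093/1753 = 0.6235.
Senior notes weight = 660/1753 = 0.3765.
Equity contribution = 0.6235 × 7.68% = 4.7885%.
Debt contribution must be 6.64% − 4.7885% = 1.8515%.
0.3765 × 6.61% × (1 − T) = 1.8515%  ⇒  (1 − T) = 0.7440.
T = 25.6022%.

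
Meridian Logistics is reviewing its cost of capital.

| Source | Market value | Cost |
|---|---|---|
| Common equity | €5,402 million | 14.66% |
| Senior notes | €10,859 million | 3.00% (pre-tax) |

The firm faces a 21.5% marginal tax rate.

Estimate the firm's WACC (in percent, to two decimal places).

Total capital V = 5402 + 10859 = 16261.
Equity: weight = 5402/16261 = 0.3322; cost = 14.66%.
Senior notes: weight = 10859/16261 = 0.6678; after-tax cost = 3% × (1 − 21.5%) = 2.3550%.
WACC = 0.3322 × 14.6600% + 0.6678 × 2.3550% = 6.4428%.

6.44%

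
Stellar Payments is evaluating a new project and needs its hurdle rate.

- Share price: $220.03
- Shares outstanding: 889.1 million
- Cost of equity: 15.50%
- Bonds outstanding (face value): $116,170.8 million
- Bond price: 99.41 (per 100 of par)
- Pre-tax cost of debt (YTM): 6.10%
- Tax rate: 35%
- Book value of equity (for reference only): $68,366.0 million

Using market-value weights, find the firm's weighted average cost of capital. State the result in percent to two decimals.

11.22%

Market value of equity E = 220.03 × 889.1m = 195628.673m. Market value of debt D = 116170.8m × 99.41/100 = 115485.39228m.
Total capital V = 195628.673 + 115485.39228 = 311114.06528.
Equity: weight = 195628.673/311114.06528 = 0.6288; cost = 15.5%.
Bonds outstanding: weight = 115485.39228/311114.06528 = 0.3712; after-tax cost = 6.1% × (1 − 35%) = 3.9650%.
WACC = 0.6288 × 15.5000% + 0.3712 × 3.9650% = 11.2182%.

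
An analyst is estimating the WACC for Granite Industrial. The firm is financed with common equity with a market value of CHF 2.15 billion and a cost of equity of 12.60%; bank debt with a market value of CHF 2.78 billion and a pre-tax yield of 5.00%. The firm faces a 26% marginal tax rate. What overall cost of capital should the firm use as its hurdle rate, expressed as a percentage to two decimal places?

Total capital V = 2.15 + 2.78 = 4.93.
Equity: weight = 2.15/4.93 = 0.4361; cost = 12.6%.
Bank debt: weight = 2.78/4.93 = 0.5639; after-tax cost = 5% × (1 − 26%) = 3.7000%.
WACC = 0.4361 × 12.6000% + 0.5639 × 3.7000% = 7.5813%.

7.58%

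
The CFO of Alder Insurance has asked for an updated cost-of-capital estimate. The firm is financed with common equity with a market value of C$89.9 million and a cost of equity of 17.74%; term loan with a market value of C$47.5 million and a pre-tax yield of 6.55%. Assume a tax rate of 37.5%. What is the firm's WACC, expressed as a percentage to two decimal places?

13.02%

Total capital V = 89.9 + 47.5 = 137.4.
Equity: weight = 89.9/137.4 = 0.6543; cost = 17.74%.
Term loan: weight = 47.5/137.4 = 0.3457; after-tax cost = 6.55% × (1 − 37.5%) = 4.0938%.
WACC = 0.6543 × 17.7400% + 0.3457 × 4.0938% = 13.0224%.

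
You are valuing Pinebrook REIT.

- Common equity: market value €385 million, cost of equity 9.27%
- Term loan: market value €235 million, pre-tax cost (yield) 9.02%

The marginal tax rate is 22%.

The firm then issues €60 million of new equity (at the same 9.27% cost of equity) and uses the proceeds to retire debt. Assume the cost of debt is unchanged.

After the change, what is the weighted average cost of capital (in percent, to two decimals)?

After the change:
Total capital V = 445 + 175 = 620.
Equity: weight = 445/620 = 0.7177; cost = 9.27%.
Term loan: weight = 175/620 = 0.2823; after-tax cost = 9.02% × (1 − 22%) = 7.0356%.
WACC = 0.7177 × 9.2700% + 0.2823 × 7.0356% = 8.6393%.

8.64%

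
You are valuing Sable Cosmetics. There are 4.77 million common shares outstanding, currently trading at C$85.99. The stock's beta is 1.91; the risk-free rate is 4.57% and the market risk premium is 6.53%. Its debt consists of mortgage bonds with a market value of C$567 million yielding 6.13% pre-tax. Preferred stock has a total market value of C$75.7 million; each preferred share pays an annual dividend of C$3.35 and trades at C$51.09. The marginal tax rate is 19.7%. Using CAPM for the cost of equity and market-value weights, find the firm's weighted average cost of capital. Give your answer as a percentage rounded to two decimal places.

9.76%

Cost of equity via CAPM: Re = 4.57% + 1.91 × 6.53% = 17.0423%.
Cost of preferred: Rp = 3.35 / 51.09 = 6.5571%.
Market value of equity E = 85.99 × 4.77m = 410.1723m.
Total capital V = 410.1723 + 75.7 + 567 = 1052.8723.
Equity: weight = 410.1723/1052.8723 = 0.3896; cost = 17.0423%.
Preferred: weight = 75.7/1052.8723 = 0.0719; cost = 6.5571%.
Mortgage bonds: weight = 567/1052.8723 = 0.5385; after-tax cost = 6.13% × (1 − 19.7%) = 4.9224%.
WACC = 0.3896 × 17.0423% + 0.0719 × 6.5571% + 0.5385 × 4.9224% = 9.7615%.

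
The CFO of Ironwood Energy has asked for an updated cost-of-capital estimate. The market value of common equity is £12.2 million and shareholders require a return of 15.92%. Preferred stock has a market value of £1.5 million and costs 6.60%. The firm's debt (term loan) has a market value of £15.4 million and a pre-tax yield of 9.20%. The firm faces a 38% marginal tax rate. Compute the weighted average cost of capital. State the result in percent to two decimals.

Total capital V = 12.2 + 1.5 + 15.4 = 29.1.
Equity: weight = 12.2/29.1 = 0.4192; cost = 15.92%.
Preferred: weight = 1.5/29.1 = 0.0515; cost = 6.6%.
Term loan: weight = 15.4/29.1 = 0.5292; after-tax cost = 9.2% × (1 − 38%) = 5.7040%.
WACC = 0.4192 × 15.9200% + 0.0515 × 6.6000% + 0.5292 × 5.7040% = 10.0332%.

10.03%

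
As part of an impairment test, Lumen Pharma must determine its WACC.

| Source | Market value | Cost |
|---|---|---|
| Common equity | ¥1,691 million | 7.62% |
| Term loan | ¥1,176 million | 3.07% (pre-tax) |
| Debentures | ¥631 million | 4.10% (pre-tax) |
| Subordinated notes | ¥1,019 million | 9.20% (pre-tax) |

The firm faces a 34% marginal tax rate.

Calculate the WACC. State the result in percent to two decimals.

Total capital V = 1691 + 1176 + 631 + 1019 = 4517.
Equity: weight = 1691/4517 = 0.3744; cost = 7.62%.
Term loan: weight = 1176/4517 = 0.2603; after-tax cost = 3.07% × (1 − 34%) = 2.0262%.
Debentures: weight = 631/4517 = 0.1397; after-tax cost = 4.1% × (1 − 34%) = 2.7060%.
Subordinated notes: weight = 1019/4517 = 0.2256; after-tax cost = 9.2% × (1 − 34%) = 6.0720%.
WACC = 0.3744 × 7.6200% + 0.2603 × 2.0262% + 0.1397 × 2.7060% + 0.2256 × 6.0720% = 5.1280%.

5.13%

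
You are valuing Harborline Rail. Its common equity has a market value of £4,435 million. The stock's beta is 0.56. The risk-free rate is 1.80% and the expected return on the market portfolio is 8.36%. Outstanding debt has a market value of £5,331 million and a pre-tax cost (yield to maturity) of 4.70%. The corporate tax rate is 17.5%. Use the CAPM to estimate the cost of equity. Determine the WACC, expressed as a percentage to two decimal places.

Market risk premium = 8.36% − 1.8% = 6.56%.
Cost of equity via CAPM: Re = 1.8% + 0.56 × 6.56% = 5.4736%.
Total capital V = 4435 + 5331 = 9766.
Equity: weight = 4435/9766 = 0.4541; cost = 5.4736%.
Debt: weight = 5331/9766 = 0.5459; after-tax cost = 4.7% × (1 − 17.5%) = 3.8775%.
WACC = 0.4541 × 5.4736% + 0.5459 × 3.8775% = 4.6023%.

4.60%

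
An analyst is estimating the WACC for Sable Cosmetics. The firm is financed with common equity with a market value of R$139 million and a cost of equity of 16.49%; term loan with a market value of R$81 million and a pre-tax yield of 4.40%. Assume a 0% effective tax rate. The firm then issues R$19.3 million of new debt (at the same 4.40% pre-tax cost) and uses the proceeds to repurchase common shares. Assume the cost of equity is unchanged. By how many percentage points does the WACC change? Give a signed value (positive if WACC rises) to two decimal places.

-1.06 pp

Current WACC:
Total capital V = 139 + 81 = 220.
Equity: weight = 139/220 = 0.6318; cost = 16.49%.
Term loan: weight = 81/220 = 0.3682; after-tax cost = 4.4% × (1 − 0%) = 4.4000%.
WACC = 0.6318 × 16.4900% + 0.3682 × 4.4000% = 12.0387%.
After the change:
Total capital V = 119.7 + 100.3 = 220.
Equity: weight = 119.7/220 = 0.5441; cost = 16.49%.
Term loan: weight = 100.3/220 = 0.4559; after-tax cost = 4.4% × (1 − 0%) = 4.4000%.
WACC = 0.5441 × 16.4900% + 0.4559 × 4.4000% = 10.9781%.
Change in WACC = 10.9781% − 12.0387% = -1.0606 pp.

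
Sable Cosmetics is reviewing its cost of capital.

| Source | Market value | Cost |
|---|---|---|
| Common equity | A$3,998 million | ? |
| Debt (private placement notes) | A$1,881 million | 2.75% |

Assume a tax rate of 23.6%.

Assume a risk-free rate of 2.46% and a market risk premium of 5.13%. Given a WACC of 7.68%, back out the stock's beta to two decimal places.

1.53

Total capital V = 3998 + 1881 = 5879.
Equity weight = 3998/5879 = 0.6800.
Private placement notes weight = 1881/5879 = 0.3200.
Debt contribution = 0.3200 × 2.75% × (1 − 23.6%) = 0.6722%.
Required equity contribution = 7.68% − 0.6722% = 7.0078%  ⇒  Re = 10.3048%.
CAPM: 10.3048% = 2.46% + β × 5.13%  ⇒  β = 1.5292.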